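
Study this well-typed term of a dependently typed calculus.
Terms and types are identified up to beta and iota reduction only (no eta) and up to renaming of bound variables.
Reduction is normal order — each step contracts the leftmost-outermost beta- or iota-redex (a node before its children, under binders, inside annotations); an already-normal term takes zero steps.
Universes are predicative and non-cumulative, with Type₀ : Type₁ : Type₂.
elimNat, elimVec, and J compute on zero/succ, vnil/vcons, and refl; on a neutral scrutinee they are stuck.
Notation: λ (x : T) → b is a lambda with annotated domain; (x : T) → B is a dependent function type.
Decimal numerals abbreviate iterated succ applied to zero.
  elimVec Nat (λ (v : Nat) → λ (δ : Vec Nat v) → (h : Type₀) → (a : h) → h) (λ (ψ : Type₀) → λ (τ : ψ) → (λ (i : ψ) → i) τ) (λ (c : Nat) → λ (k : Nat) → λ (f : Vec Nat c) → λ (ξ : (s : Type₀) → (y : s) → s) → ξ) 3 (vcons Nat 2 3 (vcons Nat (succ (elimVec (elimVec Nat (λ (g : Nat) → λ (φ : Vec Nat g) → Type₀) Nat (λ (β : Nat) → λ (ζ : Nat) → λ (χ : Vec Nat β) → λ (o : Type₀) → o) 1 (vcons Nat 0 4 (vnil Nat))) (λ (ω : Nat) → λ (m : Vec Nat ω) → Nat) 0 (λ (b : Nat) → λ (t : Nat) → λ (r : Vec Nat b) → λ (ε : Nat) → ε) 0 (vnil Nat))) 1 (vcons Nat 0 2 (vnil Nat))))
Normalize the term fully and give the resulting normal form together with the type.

resulting normal form:
  λ (v : Type₀) → λ (δ : v) → δ
inferred type:
  (v : Type₀) → (δ : v) → v
observation: the leftmost-outermost redex is an elimVec iota-redex, and normalization takes 17 steps.


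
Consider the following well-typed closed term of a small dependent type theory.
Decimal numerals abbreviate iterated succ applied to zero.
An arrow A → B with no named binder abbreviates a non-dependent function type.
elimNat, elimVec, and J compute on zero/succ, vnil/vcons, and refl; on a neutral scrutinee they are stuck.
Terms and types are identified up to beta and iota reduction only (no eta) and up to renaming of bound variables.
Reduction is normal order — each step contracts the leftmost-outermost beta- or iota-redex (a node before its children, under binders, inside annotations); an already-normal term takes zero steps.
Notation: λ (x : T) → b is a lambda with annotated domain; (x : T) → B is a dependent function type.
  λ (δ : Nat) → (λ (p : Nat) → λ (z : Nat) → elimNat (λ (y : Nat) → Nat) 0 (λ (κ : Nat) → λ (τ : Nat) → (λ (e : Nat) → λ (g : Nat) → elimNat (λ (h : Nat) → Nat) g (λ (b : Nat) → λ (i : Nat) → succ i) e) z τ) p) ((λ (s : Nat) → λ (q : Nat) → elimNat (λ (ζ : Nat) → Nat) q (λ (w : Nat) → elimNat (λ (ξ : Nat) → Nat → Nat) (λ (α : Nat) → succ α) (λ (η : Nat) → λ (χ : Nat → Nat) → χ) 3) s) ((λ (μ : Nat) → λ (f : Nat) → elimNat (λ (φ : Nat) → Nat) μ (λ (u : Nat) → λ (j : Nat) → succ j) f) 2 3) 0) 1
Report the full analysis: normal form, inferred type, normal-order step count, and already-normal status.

normal form:
  λ (δ : Nat) → 5
inferred type:
  Nat → Nat
reduction steps (normal order): 64
term was already normal: no
first redex: a beta-redex


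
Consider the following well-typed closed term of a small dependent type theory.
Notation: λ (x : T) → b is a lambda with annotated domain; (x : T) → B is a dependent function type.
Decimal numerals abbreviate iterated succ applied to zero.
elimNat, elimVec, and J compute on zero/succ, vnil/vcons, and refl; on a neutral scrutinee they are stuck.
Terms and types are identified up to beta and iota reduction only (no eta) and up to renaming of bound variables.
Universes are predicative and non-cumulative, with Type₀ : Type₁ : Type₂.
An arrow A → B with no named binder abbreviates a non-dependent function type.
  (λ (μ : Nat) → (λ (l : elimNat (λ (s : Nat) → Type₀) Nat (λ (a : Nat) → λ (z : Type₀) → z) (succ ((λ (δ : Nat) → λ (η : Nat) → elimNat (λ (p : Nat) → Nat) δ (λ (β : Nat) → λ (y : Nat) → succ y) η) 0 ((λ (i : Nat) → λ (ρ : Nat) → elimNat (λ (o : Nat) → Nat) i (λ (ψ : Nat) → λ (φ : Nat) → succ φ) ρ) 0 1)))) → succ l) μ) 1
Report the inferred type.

type:
  Nat


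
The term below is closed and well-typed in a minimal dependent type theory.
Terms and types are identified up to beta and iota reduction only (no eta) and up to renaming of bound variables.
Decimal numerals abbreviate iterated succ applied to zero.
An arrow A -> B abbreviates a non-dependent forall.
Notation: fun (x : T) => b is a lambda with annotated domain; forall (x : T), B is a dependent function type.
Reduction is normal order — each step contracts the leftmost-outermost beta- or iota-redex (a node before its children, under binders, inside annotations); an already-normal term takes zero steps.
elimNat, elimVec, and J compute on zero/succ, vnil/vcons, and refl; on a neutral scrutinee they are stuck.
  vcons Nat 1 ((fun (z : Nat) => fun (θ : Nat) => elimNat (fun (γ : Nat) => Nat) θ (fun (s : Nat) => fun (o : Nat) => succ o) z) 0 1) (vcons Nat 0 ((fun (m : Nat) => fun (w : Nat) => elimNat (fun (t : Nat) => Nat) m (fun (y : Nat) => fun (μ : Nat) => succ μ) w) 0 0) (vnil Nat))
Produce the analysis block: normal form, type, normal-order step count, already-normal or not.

reduced normal form:
  vcons Nat 1 1 (vcons Nat 0 0 (vnil Nat))
type:
  Vec Nat 2
reduction steps (normal order): 6
term was already normal: no
first redex: a beta-redex


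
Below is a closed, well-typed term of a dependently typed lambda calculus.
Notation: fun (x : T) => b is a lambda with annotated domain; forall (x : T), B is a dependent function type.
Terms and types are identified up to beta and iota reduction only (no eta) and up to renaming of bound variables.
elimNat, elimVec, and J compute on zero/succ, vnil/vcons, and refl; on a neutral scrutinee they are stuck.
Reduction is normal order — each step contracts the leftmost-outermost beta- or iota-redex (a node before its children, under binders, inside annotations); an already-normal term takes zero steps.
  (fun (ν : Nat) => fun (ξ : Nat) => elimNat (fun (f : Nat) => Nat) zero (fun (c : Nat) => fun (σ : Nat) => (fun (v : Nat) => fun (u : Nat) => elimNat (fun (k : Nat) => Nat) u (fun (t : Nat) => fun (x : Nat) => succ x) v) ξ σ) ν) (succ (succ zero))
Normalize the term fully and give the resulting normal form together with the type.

reduced normal form:
  fun (ν : Nat) => elimNat (fun (ξ : Nat) => Nat) (elimNat (fun (f : Nat) => Nat) zero (fun (c : Nat) => fun (σ : Nat) => succ σ) ν) (fun (v : Nat) => fun (u : Nat) => succ u) ν
inferred type:
  forall (ν : Nat), Nat
observation: reduction starts at a beta-redex, and 12 normal-order steps reach the normal form.


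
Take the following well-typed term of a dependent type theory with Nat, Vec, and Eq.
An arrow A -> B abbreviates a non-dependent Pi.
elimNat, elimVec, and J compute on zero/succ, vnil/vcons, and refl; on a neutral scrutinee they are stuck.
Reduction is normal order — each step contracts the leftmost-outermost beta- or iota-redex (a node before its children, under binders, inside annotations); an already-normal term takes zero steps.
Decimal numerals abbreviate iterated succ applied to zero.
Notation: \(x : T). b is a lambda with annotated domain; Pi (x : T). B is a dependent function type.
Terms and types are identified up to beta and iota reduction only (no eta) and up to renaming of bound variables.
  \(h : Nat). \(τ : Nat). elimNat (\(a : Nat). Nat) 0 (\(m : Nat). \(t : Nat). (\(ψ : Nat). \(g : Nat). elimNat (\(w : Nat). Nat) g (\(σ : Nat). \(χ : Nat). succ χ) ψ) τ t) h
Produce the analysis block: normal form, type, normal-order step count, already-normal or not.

normal form:
  \(h : Nat). \(τ : Nat). elimNat (\(a : Nat). Nat) 0 (\(m : Nat). \(t : Nat). elimNat (\(ψ : Nat). Nat) t (\(g : Nat). \(w : Nat). succ w) τ) h
type:
  Nat -> Nat -> Nat
steps to reach normal form (normal order): 2
already normal: no
first redex: a beta-redex


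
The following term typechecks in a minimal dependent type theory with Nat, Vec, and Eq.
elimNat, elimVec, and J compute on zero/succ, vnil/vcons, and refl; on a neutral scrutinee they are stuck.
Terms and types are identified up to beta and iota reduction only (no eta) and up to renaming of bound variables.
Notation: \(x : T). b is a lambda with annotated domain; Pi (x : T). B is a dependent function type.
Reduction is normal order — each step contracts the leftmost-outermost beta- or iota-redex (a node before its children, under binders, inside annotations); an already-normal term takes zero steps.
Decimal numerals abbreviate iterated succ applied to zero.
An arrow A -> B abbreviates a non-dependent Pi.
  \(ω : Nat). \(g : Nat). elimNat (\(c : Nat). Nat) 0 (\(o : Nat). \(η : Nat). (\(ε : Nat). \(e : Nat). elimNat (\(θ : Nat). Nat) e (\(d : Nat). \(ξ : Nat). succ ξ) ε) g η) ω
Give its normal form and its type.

normal form:
  \(ω : Nat). \(g : Nat). elimNat (\(c : Nat). Nat) 0 (\(o : Nat). \(η : Nat). elimNat (\(ε : Nat). Nat) η (\(e : Nat). \(θ : Nat). succ θ) g) ω
inferred type:
  Nat -> Nat -> Nat


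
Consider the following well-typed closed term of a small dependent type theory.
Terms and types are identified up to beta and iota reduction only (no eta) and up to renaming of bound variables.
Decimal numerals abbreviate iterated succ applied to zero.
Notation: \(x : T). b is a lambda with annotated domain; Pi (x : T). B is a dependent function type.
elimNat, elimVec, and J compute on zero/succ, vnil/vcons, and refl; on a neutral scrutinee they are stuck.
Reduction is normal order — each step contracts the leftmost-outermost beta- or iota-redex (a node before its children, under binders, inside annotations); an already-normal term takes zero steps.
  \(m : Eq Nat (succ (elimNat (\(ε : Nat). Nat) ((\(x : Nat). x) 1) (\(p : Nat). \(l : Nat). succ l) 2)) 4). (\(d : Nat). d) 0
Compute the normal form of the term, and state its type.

reduced normal form:
  \(m : Eq Nat 4 4). 0
inferred type:
  Pi (m : Eq Nat 4 4). Nat


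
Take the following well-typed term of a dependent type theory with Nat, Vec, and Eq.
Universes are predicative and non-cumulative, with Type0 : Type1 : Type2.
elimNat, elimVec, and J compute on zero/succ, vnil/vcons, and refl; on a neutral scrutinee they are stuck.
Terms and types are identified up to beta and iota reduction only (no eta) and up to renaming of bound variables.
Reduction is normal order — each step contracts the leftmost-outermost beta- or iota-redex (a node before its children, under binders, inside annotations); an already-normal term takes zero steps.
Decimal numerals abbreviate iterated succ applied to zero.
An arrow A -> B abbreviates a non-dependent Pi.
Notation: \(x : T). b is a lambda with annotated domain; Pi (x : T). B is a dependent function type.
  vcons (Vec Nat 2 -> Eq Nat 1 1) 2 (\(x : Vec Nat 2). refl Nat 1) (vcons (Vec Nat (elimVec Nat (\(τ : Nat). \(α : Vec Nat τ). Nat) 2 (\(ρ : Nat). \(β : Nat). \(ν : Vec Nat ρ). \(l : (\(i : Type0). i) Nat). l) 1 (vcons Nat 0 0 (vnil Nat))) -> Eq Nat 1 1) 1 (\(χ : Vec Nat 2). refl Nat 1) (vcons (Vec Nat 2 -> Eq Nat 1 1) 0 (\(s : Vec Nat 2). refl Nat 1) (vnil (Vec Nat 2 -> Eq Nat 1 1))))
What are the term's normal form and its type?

normal form:
  vcons (Vec Nat 2 -> Eq Nat 1 1) 2 (\(x : Vec Nat 2). refl Nat 1) (vcons (Vec Nat 2 -> Eq Nat 1 1) 1 (\(τ : Vec Nat 2). refl Nat 1) (vcons (Vec Nat 2 -> Eq Nat 1 1) 0 (\(α : Vec Nat 2). refl Nat 1) (vnil (Vec Nat 2 -> Eq Nat 1 1))))
the term's type:
  Vec (Vec Nat 2 -> Eq Nat 1 1) 3


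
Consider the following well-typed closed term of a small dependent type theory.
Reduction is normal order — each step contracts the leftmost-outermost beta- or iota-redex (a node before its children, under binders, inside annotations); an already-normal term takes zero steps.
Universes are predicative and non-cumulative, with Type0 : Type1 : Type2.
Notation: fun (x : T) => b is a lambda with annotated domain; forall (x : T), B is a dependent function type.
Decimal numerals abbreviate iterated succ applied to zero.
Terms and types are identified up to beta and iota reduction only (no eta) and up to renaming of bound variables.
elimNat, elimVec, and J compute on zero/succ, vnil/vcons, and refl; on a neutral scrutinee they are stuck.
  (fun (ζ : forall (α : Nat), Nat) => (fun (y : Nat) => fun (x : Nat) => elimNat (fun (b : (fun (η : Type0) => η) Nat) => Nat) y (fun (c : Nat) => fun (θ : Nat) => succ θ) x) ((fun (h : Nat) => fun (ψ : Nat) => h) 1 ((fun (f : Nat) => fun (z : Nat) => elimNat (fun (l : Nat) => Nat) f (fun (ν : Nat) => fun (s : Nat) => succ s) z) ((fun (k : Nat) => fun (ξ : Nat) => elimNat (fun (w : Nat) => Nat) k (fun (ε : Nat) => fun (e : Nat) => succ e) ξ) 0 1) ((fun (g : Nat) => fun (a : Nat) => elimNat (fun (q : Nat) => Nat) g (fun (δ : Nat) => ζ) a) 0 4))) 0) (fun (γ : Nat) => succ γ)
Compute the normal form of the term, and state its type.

reduced normal form:
  1
type:
  Nat
observation: normalization takes exactly 6 steps under the normal-order strategy.


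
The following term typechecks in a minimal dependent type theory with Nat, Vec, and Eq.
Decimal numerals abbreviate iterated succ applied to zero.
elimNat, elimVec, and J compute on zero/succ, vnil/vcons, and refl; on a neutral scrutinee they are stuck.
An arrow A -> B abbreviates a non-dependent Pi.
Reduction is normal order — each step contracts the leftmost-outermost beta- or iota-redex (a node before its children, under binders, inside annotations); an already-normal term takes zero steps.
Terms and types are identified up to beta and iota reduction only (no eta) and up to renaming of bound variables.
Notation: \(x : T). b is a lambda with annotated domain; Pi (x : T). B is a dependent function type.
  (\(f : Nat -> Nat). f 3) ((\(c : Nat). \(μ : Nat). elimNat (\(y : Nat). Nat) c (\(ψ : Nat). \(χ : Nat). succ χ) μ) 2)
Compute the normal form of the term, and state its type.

normal form:
  5
type:
  Nat
observation: 13 normal-order steps normalize the term, beginning with a beta-redex.


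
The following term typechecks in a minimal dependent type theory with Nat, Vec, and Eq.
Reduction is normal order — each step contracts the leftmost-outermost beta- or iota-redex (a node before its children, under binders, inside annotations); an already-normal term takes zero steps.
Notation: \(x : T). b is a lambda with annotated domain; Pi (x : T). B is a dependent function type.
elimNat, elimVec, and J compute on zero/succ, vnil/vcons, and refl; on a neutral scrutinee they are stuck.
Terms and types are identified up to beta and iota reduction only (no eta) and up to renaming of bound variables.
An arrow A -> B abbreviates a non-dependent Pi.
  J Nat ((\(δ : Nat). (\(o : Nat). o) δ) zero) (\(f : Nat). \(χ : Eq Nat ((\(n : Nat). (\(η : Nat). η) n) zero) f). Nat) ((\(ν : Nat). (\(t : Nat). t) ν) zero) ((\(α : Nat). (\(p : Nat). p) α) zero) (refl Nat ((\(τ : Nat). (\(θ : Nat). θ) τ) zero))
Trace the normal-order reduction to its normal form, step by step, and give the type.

reduction (normal order):
  J Nat ((\(δ : Nat). (\(o : Nat). o) δ) zero) (\(f : Nat). \(χ : Eq Nat ((\(n : Nat). (\(η : Nat). η) n) zero) f). Nat) ((\(ν : Nat). (\(t : Nat). t) ν) zero) ((\(α : Nat). (\(p : Nat). p) α) zero) (refl Nat ((\(τ : Nat). (\(θ : Nat). θ) τ) zero))
  ~> (\(δ : Nat). (\(o : Nat). o) δ) zero
  ~> (\(δ : Nat). δ) zero
  ~> zero
inferred type:
  Nat


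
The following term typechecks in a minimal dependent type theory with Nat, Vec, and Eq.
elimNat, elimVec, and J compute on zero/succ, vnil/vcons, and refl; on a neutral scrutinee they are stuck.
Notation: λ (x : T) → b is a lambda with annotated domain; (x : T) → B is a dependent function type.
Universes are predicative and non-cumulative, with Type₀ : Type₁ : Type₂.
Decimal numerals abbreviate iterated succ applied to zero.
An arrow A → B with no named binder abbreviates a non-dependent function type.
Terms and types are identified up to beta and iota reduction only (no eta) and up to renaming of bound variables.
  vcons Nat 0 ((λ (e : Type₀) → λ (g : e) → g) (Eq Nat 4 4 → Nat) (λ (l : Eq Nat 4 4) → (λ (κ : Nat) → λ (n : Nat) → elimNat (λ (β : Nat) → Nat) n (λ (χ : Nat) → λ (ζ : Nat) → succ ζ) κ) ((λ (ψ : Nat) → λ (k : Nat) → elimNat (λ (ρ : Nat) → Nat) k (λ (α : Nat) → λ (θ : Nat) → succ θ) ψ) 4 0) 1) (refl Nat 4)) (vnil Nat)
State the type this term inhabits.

type:
  Vec Nat 1


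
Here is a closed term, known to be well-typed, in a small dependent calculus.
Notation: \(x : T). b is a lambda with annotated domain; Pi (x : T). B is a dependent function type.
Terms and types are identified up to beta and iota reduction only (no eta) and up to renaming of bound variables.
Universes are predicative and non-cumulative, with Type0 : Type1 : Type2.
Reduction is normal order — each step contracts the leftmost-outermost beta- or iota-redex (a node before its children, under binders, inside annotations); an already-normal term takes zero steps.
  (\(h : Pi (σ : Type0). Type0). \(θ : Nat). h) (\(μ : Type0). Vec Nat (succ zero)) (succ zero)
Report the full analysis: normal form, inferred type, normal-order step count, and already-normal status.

resulting normal form:
  \(h : Type0). Vec Nat (succ zero)
type:
  Pi (h : Type0). Type0
reduction steps (normal order): 2
term was already normal: no
first redex: a beta-redex


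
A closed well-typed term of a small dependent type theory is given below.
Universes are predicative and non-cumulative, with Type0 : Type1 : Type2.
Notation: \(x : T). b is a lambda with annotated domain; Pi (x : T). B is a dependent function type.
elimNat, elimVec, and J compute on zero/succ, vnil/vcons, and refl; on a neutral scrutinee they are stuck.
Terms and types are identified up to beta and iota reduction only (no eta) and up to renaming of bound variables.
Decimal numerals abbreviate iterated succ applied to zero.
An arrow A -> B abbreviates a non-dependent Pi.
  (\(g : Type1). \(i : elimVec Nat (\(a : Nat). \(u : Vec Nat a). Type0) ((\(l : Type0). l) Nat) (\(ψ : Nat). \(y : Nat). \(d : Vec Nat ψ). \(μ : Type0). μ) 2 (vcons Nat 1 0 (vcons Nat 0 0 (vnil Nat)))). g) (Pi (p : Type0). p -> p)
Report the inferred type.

inferred type:
  Nat -> Type1


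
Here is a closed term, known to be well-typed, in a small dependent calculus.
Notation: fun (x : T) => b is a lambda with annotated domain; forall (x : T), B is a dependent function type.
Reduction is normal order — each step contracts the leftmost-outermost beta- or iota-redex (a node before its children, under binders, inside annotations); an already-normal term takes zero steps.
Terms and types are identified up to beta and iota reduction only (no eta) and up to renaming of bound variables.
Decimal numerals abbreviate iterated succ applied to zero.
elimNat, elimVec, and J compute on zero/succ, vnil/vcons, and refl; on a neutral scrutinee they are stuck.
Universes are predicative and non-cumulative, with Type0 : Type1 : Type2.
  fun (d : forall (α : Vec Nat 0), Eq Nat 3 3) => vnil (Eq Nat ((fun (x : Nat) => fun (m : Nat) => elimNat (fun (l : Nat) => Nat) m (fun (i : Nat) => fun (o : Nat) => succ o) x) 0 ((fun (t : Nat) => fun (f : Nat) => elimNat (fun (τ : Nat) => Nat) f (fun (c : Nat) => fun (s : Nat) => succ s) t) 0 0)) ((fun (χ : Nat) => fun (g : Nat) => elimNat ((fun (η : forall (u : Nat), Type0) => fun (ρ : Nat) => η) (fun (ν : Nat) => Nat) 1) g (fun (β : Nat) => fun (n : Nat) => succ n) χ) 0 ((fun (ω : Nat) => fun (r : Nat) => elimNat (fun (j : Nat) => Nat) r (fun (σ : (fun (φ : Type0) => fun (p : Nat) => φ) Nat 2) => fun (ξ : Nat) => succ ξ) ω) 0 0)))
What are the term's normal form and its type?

resulting normal form:
  fun (d : forall (α : Vec Nat 0), Eq Nat 3 3) => vnil (Eq Nat 0 0)
the term's type:
  forall (d : forall (α : Vec Nat 0), Eq Nat 3 3), Vec (Eq Nat 0 0) 0
observation: the leftmost-outermost redex is a beta-redex, and normalization takes 12 steps.


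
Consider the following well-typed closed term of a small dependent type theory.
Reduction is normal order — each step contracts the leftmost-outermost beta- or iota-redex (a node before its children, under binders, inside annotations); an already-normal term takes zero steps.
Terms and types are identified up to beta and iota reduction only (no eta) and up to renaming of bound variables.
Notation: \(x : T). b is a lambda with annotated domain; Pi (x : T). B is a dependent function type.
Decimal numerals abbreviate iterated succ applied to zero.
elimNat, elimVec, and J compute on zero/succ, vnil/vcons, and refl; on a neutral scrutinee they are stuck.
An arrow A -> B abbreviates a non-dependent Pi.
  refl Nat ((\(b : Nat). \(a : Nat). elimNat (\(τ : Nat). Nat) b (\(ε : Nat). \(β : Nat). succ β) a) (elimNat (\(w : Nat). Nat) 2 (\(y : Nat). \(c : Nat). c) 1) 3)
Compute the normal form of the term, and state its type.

resulting normal form:
  refl Nat 5
inferred type:
  Eq Nat 5 5
observation: contracting a beta-redex first, the term normalizes in 16 steps.


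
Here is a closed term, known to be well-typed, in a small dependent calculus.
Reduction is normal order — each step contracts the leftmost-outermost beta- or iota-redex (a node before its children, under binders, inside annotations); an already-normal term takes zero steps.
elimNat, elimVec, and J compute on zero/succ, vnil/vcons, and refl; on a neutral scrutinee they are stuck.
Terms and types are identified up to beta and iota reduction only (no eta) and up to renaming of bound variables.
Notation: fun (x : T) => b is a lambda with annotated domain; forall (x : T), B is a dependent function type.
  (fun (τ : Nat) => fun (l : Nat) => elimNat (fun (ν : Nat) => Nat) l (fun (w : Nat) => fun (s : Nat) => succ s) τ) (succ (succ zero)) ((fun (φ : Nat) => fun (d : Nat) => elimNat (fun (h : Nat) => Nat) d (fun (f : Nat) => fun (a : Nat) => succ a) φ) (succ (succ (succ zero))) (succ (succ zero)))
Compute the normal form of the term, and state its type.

resulting normal form:
  succ (succ (succ (succ (succ (succ (succ zero))))))
the term's type:
  Nat


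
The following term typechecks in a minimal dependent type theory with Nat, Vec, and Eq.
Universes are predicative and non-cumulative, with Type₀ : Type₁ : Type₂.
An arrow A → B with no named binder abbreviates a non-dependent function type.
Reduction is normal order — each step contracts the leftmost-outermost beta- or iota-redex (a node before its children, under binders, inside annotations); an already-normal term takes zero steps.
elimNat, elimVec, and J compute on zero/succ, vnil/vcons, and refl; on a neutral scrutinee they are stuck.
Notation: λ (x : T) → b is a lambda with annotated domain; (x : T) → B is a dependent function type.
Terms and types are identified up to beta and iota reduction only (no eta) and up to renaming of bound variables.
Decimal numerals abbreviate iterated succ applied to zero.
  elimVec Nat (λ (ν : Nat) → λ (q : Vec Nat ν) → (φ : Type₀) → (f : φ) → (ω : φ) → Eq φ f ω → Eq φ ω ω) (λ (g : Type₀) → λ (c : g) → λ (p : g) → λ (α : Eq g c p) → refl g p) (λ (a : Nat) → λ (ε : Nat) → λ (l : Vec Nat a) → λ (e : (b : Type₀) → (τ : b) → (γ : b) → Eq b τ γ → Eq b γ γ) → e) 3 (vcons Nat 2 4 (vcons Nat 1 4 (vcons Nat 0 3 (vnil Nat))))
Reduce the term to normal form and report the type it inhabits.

reduced normal form:
  λ (ν : Type₀) → λ (q : ν) → λ (φ : ν) → λ (f : Eq ν q φ) → refl ν φ
the term's type:
  (ν : Type₀) → (q : ν) → (φ : ν) → Eq ν q φ → Eq ν φ φ
observation: contracting an elimVec iota-redex first, the term normalizes in 16 steps.


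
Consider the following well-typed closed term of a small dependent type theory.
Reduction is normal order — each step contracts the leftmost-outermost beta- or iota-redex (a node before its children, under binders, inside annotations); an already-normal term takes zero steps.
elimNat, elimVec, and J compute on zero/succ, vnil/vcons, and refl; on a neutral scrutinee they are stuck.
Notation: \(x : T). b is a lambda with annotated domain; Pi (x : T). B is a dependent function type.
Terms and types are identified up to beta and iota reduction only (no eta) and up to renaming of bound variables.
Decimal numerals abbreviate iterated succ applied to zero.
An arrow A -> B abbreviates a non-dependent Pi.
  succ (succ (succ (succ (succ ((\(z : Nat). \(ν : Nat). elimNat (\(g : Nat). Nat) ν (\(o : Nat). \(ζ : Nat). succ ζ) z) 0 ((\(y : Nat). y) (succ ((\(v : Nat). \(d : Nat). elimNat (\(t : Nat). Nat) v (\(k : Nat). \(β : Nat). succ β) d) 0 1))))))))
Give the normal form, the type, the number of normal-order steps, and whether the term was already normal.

resulting normal form:
  7
type:
  Nat
normal-order step count: 10
term was already normal: no
first contracted redex: a beta-redex


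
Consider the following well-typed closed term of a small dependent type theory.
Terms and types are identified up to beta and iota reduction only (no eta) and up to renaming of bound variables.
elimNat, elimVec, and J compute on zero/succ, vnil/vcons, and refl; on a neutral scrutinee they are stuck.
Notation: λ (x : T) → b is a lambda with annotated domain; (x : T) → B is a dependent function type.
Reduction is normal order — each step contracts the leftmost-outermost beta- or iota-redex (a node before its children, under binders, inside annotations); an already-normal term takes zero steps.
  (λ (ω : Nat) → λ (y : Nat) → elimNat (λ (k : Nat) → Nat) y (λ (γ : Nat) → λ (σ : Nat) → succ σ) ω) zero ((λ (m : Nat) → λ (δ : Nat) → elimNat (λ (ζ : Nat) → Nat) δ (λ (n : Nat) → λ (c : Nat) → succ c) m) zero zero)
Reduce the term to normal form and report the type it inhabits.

reduced normal form:
  zero
the term's type:
  Nat


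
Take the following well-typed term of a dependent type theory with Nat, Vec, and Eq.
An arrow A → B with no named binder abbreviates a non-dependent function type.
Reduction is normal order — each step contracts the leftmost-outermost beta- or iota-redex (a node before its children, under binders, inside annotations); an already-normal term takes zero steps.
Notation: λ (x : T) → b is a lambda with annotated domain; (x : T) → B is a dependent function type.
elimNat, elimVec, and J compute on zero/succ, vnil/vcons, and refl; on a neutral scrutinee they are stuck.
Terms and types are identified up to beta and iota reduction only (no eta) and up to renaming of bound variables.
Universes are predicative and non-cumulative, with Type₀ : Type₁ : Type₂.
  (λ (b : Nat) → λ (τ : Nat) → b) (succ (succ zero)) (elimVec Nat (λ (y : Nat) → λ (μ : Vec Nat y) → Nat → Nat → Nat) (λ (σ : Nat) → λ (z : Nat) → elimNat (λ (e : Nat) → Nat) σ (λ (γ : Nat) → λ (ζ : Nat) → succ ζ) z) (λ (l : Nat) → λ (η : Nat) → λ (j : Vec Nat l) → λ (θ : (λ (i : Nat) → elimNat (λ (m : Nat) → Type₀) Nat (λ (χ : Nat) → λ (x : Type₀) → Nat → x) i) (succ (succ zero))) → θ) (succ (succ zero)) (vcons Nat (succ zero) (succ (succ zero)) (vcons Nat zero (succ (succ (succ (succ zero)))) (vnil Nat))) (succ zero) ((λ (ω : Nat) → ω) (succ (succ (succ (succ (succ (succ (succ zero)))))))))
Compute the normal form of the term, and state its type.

reduced normal form:
  succ (succ zero)
type:
  Nat
observation: the term reaches its normal form after 2 normal-order steps.


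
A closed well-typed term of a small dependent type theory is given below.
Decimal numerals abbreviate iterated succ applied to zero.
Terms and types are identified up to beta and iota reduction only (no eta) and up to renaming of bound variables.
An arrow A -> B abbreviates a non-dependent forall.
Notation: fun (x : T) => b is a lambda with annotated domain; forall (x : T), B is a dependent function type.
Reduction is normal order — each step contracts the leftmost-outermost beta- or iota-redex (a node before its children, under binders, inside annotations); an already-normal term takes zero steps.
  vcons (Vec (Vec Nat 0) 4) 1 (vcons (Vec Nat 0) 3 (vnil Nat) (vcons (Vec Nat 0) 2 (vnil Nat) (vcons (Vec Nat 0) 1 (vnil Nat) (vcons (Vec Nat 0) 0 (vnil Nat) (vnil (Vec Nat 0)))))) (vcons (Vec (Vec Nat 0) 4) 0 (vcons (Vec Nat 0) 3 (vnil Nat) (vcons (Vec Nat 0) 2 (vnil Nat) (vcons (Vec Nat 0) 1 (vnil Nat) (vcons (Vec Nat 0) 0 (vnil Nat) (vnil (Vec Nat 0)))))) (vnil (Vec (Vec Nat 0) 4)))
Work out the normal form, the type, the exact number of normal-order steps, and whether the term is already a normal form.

resulting normal form:
  vcons (Vec (Vec Nat 0) 4) 1 (vcons (Vec Nat 0) 3 (vnil Nat) (vcons (Vec Nat 0) 2 (vnil Nat) (vcons (Vec Nat 0) 1 (vnil Nat) (vcons (Vec Nat 0) 0 (vnil Nat) (vnil (Vec Nat 0)))))) (vcons (Vec (Vec Nat 0) 4) 0 (vcons (Vec Nat 0) 3 (vnil Nat) (vcons (Vec Nat 0) 2 (vnil Nat) (vcons (Vec Nat 0) 1 (vnil Nat) (vcons (Vec Nat 0) 0 (vnil Nat) (vnil (Vec Nat 0)))))) (vnil (Vec (Vec Nat 0) 4)))
inferred type:
  Vec (Vec (Vec Nat 0) 4) 2
normal-order step count: 0
already normal: yes


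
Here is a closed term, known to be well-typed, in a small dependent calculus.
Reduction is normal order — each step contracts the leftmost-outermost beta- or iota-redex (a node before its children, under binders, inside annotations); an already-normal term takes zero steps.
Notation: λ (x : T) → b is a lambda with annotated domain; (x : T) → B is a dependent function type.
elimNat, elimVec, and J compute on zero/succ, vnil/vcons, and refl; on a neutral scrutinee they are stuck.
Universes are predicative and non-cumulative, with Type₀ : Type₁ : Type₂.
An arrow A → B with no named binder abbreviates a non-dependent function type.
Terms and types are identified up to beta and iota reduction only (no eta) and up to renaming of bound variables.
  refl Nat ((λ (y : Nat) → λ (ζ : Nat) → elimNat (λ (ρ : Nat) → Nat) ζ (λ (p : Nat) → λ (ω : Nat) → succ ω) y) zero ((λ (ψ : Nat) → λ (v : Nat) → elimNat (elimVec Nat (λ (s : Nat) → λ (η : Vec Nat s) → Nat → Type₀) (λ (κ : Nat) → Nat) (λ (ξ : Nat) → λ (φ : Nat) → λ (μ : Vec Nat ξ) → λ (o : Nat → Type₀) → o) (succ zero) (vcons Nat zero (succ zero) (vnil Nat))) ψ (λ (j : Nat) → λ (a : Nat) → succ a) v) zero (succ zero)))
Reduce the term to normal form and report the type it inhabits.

reduced normal form:
  refl Nat (succ zero)
inferred type:
  Eq Nat (succ zero) (succ zero)
observation: 9 normal-order steps normalize the term, beginning with a beta-redex.


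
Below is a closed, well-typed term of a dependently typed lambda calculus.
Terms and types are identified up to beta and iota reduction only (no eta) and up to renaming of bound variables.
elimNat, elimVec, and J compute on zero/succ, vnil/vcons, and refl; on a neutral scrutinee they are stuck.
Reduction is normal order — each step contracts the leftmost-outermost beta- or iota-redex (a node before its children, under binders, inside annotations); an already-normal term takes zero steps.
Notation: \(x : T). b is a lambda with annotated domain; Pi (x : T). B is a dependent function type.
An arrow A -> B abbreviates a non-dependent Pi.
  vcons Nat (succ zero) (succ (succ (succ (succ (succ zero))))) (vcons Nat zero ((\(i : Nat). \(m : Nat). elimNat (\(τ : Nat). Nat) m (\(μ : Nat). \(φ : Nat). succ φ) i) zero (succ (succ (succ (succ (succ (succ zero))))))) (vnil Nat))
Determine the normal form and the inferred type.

normal form:
  vcons Nat (succ zero) (succ (succ (succ (succ (succ zero))))) (vcons Nat zero (succ (succ (succ (succ (succ (succ zero)))))) (vnil Nat))
type:
  Vec Nat (succ (succ zero))


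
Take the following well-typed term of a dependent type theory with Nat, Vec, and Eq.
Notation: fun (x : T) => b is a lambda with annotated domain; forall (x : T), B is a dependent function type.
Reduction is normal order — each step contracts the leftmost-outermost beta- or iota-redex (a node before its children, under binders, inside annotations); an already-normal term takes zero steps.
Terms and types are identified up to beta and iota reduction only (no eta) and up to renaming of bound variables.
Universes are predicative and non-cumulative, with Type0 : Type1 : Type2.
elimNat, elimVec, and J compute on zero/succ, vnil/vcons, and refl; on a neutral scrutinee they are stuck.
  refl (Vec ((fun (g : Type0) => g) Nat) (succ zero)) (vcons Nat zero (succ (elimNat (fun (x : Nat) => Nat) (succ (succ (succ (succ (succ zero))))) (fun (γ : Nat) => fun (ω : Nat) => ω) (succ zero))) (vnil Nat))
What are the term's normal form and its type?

resulting normal form:
  refl (Vec Nat (succ zero)) (vcons Nat zero (succ (succ (succ (succ (succ (succ zero)))))) (vnil Nat))
inferred type:
  Eq (Vec Nat (succ zero)) (vcons Nat zero (succ (succ (succ (succ (succ (succ zero)))))) (vnil Nat)) (vcons Nat zero (succ (succ (succ (succ (succ (succ zero)))))) (vnil Nat))


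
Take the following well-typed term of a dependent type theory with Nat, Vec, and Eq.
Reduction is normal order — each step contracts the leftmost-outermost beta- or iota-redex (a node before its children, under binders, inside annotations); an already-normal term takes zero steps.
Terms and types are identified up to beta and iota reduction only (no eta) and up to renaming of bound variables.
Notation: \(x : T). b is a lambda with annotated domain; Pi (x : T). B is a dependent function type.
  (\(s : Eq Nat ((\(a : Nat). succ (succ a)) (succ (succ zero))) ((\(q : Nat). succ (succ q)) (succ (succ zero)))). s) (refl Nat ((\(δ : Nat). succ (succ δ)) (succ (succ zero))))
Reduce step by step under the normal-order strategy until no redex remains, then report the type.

reduction (normal order):
  (\(s : Eq Nat ((\(a : Nat). succ (succ a)) (succ (succ zero))) ((\(q : Nat). succ (succ q)) (succ (succ zero)))). s) (refl Nat ((\(δ : Nat). succ (succ δ)) (succ (succ zero))))
  ~> refl Nat ((\(s : Nat). succ (succ s)) (succ (succ zero)))
  ~> refl Nat (succ (succ (succ (succ zero))))
the term's type:
  Eq Nat (succ (succ (succ (succ zero)))) (succ (succ (succ (succ zero))))


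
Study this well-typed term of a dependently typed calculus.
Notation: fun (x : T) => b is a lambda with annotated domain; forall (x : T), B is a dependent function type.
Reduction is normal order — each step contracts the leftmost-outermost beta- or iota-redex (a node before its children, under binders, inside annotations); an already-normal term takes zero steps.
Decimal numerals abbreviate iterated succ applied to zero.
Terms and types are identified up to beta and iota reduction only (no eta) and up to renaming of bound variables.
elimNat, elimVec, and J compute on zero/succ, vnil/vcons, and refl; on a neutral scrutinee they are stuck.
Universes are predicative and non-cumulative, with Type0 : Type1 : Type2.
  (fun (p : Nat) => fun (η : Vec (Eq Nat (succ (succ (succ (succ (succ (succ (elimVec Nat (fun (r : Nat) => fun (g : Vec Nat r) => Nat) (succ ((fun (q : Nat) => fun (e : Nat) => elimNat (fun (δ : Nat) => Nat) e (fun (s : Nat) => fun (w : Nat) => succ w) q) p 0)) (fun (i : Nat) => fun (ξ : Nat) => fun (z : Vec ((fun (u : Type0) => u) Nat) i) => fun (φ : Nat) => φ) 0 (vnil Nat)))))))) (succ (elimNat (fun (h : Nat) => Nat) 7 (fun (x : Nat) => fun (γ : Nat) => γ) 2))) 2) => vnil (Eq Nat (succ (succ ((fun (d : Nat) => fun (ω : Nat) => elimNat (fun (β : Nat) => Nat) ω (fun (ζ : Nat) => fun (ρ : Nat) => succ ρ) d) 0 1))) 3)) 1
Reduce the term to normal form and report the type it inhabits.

normal form:
  fun (p : Vec (Eq Nat 8 8) 2) => vnil (Eq Nat 3 3)
the term's type:
  forall (p : Vec (Eq Nat 8 8) 2), Vec (Eq Nat 3 3) 0
observation: contracting a beta-redex first, the term normalizes in 18 steps.


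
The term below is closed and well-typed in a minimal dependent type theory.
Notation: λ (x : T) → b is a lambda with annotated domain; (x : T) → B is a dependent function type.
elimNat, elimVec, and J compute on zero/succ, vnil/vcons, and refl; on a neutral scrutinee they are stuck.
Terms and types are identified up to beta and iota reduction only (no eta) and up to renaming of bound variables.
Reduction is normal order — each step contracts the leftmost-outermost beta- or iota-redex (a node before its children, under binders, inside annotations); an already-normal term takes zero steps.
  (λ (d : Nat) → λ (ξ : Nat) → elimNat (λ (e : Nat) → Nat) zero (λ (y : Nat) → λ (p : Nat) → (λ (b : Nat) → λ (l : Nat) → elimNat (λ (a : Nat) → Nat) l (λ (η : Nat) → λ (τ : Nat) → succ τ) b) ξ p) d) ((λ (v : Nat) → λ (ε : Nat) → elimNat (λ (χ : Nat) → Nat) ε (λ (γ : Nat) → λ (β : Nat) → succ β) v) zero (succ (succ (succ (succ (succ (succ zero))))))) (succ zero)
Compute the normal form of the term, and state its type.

reduced normal form:
  succ (succ (succ (succ (succ (succ zero)))))
inferred type:
  Nat
observation: the first redex contracted is a beta-redex; the normal form is reached in 30 normal-order steps.


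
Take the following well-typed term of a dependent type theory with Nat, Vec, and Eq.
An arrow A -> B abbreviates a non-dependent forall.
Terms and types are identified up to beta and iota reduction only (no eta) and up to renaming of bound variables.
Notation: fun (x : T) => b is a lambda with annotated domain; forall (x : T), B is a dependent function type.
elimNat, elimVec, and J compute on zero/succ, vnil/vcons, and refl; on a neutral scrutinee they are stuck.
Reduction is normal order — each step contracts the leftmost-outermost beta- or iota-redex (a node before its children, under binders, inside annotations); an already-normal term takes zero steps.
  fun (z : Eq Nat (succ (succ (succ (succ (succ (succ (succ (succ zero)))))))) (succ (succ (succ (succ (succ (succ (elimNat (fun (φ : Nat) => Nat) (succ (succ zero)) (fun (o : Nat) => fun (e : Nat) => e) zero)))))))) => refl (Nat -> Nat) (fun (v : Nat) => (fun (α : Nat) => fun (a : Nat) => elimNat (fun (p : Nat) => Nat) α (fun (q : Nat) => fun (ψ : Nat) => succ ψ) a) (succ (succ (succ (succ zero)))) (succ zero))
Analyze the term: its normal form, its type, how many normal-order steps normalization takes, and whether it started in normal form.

resulting normal form:
  fun (z : Eq Nat (succ (succ (succ (succ (succ (succ (succ (succ zero)))))))) (succ (succ (succ (succ (succ (succ (succ (succ zero))))))))) => refl (Nat -> Nat) (fun (φ : Nat) => succ (succ (succ (succ (succ zero)))))
inferred type:
  Eq Nat (succ (succ (succ (succ (succ (succ (succ (succ zero)))))))) (succ (succ (succ (succ (succ (succ (succ (succ zero)))))))) -> Eq (Nat -> Nat) (fun (z : Nat) => succ (succ (succ (succ (succ zero))))) (fun (φ : Nat) => succ (succ (succ (succ (succ zero)))))
reduction steps (normal order): 7
started in normal form: no
first contracted redex: an elimNat iota-redex


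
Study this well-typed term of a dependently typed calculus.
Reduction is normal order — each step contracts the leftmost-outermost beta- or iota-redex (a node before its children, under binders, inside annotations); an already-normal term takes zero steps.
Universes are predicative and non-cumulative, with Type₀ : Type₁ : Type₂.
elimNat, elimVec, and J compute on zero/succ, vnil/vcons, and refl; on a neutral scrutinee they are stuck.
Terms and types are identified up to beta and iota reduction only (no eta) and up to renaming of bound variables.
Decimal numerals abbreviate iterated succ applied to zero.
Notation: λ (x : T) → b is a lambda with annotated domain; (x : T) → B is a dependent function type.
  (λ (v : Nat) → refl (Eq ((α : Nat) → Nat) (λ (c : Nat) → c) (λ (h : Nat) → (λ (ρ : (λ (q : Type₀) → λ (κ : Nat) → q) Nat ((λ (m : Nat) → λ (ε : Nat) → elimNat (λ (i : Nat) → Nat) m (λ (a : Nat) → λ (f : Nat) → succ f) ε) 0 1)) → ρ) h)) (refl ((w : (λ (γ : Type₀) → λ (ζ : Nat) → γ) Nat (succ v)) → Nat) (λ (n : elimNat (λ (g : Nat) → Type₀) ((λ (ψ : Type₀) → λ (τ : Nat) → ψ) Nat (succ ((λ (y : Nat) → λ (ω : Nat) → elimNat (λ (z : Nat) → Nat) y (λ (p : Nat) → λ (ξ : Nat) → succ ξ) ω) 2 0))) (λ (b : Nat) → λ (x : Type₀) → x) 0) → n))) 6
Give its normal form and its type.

reduced normal form:
  refl (Eq ((v : Nat) → Nat) (λ (α : Nat) → α) (λ (c : Nat) → c)) (refl ((h : Nat) → Nat) (λ (ρ : Nat) → ρ))
the term's type:
  Eq (Eq ((v : Nat) → Nat) (λ (α : Nat) → α) (λ (c : Nat) → c)) (refl ((h : Nat) → Nat) (λ (ρ : Nat) → ρ)) (refl ((q : Nat) → Nat) (λ (κ : Nat) → κ))
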